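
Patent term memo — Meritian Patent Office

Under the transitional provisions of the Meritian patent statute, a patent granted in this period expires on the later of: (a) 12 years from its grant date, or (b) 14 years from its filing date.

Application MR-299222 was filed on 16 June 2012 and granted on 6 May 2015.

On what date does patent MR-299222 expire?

(a) grant + 12 years → 6 May 2027.
(b) filing + 14 years → 16 June 2026.
Later of the two: 6 May 2027.

May 6, 2027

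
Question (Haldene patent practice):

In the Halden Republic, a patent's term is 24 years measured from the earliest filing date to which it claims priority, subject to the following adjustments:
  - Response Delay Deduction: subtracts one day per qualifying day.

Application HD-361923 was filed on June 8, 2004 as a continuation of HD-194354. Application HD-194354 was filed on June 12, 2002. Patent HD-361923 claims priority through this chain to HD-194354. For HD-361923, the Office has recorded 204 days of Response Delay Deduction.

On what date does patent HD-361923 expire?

2025-11-20

Earliest priority filing: 12 June 2002.
Base term: 12 June 2002 + 24 years → 12 June 2026.
Response Delay Deduction: −204 days → 20 November 2025.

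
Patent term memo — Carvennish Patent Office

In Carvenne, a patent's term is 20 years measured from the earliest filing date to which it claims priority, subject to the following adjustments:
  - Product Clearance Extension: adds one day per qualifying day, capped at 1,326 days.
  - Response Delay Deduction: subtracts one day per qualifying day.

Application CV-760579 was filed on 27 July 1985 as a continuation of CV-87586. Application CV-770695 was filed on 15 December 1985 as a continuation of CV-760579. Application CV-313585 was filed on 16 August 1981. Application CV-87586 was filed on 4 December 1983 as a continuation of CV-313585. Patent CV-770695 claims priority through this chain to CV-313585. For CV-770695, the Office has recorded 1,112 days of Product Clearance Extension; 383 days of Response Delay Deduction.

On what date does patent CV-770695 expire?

August 15, 2003

Earliest priority filing: 16 August 1981.
Base term: 16 August 1981 + 20 years → 16 August 2001.
Product Clearance Extension: 1112 days (within the 1326-day cap) → +1112 days → 1 September 2004.
Response Delay Deduction: −383 days → 15 August 2003.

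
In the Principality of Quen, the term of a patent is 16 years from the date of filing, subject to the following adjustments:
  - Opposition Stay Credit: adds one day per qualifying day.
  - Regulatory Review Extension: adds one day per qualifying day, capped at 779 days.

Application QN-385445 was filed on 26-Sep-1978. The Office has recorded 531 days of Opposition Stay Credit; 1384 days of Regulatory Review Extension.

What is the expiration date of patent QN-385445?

1998-04-28

Base term: filing date + 16 years → 26 September 1994.
Opposition Stay Credit: +531 days → 10 March 1996.
Regulatory Review Extension: 1384 days claimed exceeds the 779-day cap, so +779 days → 28 April 1998.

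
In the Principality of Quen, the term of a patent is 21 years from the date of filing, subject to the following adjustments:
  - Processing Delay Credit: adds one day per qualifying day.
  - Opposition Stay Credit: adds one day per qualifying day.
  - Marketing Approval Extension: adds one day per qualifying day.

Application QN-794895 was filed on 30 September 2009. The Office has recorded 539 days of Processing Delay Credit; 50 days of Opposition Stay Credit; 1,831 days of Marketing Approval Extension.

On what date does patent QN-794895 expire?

Base term: filing date + 21 years → 30 September 2030.
Processing Delay Credit: +539 days → 22 March 2032.
Opposition Stay Credit: +50 days → 11 May 2032.
Marketing Approval Extension: +1831 days → 16 May 2037.

May 16, 2037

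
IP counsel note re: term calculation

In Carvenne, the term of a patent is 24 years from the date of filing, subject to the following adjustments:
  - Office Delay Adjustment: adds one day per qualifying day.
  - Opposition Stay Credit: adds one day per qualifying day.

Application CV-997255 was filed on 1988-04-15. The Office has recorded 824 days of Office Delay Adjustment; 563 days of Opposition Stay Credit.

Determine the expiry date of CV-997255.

Base term: filing date + 24 years → 15 April 2012.
Office Delay Adjustment: +824 days → 18 July 2014.
Opposition Stay Credit: +563 days → 1 February 2016.

February 1, 2016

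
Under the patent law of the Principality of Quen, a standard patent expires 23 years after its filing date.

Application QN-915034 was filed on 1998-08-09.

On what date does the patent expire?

August 9, 2021

Filing date + 23 years → 9 August 2021.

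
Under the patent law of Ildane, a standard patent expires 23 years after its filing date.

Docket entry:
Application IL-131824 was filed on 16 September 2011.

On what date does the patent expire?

2034-09-16

Filing date + 23 years → 16 September 2034.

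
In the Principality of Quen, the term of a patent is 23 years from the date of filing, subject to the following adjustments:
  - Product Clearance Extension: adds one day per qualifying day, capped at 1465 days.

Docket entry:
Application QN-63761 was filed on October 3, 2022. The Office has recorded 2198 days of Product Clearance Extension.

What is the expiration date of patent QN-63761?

Base term: filing date + 23 years → 3 October 2045.
Product Clearance Extension: 2198 days claimed exceeds the 1465-day cap, so +1465 days → 7 October 2049.

2049-10-07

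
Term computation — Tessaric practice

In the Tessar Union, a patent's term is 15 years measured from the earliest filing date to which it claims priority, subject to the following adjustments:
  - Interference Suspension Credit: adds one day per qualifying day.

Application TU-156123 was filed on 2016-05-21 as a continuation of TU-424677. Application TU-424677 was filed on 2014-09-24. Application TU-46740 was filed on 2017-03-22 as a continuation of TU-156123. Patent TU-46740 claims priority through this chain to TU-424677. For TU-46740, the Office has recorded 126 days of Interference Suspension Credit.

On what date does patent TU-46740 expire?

Earliest priority filing: 24 September 2014.
Base term: 24 September 2014 + 15 years → 24 September 2029.
Interference Suspension Credit: +126 days → 28 January 2030.

January 28, 2030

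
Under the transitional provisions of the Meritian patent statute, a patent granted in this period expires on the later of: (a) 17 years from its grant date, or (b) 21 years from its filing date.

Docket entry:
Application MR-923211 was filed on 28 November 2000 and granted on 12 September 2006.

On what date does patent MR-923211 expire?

(a) grant + 17 years → 12 September 2023.
(b) filing + 21 years → 28 November 2021.
Later of the two: 12 September 2023.

September 12, 2023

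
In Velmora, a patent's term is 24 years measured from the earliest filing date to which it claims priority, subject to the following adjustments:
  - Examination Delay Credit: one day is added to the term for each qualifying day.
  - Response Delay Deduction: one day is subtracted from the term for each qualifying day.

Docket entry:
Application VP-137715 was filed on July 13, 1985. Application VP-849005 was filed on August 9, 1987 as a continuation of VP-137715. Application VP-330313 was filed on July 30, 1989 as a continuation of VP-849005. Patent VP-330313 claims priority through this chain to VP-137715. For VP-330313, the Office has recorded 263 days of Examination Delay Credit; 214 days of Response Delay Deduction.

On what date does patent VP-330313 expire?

2009-08-31

Earliest priority filing: 13 July 1985.
Base term: 13 July 1985 + 24 years → 13 July 2009.
Examination Delay Credit: +263 days → 2 April 2010.
Response Delay Deduction: −214 days → 31 August 2009.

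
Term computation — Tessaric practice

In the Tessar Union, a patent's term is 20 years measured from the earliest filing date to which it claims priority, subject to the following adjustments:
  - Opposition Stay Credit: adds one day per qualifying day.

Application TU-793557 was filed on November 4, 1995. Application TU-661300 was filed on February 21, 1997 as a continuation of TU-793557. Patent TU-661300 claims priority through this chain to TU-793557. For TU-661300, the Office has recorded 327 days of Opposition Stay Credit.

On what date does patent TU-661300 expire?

Earliest priority filing: 4 November 1995.
Base term: 4 November 1995 + 20 years → 4 November 2015.
Opposition Stay Credit: +327 days → 26 September 2016.

September 26, 2016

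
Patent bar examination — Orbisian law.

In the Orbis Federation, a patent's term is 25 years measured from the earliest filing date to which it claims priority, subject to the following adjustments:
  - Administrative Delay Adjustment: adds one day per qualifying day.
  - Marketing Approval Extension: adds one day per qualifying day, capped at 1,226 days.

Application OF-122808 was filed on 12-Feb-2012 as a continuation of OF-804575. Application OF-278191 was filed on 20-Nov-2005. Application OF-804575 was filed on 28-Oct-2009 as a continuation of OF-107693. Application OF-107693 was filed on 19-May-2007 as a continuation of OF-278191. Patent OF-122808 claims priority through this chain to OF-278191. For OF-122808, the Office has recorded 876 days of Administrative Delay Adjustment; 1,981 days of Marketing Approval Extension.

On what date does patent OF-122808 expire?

Earliest priority filing: 20 November 2005.
Base term: 20 November 2005 + 25 years → 20 November 2030.
Administrative Delay Adjustment: +876 days → 14 April 2033.
Marketing Approval Extension: 1981 days claimed exceeds the 1226-day cap, so +1226 days → 22 August 2036.

2036-08-22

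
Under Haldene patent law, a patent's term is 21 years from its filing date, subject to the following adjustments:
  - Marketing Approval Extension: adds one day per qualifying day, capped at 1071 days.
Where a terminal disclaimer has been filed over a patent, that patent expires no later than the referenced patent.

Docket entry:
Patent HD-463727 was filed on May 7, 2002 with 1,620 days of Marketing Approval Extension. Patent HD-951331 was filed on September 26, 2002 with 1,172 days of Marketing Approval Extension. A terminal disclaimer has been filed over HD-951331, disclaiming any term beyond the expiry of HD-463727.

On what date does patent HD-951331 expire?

Natural term of HD-951331:
  Base: filing + 21 years → 26 September 2023.
  Marketing Approval Extension: 1172 days claimed exceeds the 1071-day cap, so +1071 days → 1 September 2026.
Expiry of referenced patent HD-463727:
  Base: filing + 21 years → 7 May 2023.
  Marketing Approval Extension: 1620 days claimed exceeds the 1071-day cap, so +1071 days → 12 April 2026.
Terminal disclaimer: HD-951331 expires on the earlier of 1 September 2026 and 12 April 2026.

April 12, 2026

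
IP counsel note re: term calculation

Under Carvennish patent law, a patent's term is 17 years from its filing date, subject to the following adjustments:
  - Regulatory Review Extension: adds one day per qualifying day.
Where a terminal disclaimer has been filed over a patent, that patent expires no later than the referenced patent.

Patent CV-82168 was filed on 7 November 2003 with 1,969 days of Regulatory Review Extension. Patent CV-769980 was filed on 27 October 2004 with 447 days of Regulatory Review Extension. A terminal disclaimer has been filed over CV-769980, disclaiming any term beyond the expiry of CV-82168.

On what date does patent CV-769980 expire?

2023-01-17

Natural term of CV-769980:
  Base: filing + 17 years → 27 October 2021.
  Regulatory Review Extension: +447 days → 17 January 2023.
Expiry of referenced patent CV-82168:
  Base: filing + 17 years → 7 November 2020.
  Regulatory Review Extension: +1969 days → 30 March 2026.
Terminal disclaimer: CV-769980 expires on the earlier of 17 January 2023 and 30 March 2026.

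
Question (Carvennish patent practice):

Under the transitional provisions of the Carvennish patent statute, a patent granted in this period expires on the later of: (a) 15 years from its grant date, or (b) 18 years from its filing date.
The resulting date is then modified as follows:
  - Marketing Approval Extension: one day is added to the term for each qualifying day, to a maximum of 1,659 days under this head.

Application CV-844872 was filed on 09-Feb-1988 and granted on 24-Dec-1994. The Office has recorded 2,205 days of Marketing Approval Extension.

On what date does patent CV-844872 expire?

July 10, 2014

(a) grant + 15 years → 24 December 2009.
(b) filing + 18 years → 9 February 2006.
Later of the two: 24 December 2009.
Marketing Approval Extension: 2205 days claimed exceeds the 1659-day cap, so +1659 days → 10 July 2014.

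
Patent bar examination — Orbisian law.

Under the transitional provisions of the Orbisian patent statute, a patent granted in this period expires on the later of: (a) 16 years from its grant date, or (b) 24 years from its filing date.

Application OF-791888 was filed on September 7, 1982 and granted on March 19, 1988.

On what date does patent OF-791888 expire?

(a) grant + 16 years → 19 March 2004.
(b) filing + 24 years → 7 September 2006.
Later of the two: 7 September 2006.

September 7, 2006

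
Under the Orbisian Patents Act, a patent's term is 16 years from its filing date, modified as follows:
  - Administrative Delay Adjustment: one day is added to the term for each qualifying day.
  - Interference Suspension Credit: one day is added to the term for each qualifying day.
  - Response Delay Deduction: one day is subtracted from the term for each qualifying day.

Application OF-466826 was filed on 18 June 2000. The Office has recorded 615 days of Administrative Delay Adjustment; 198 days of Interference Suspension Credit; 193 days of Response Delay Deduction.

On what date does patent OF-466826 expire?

2018-02-28

Base term: filing date + 16 years → 18 June 2016.
Administrative Delay Adjustment: +615 days → 23 February 2018.
Interference Suspension Credit: +198 days → 9 September 2018.
Response Delay Deduction: −193 days → 28 February 2018.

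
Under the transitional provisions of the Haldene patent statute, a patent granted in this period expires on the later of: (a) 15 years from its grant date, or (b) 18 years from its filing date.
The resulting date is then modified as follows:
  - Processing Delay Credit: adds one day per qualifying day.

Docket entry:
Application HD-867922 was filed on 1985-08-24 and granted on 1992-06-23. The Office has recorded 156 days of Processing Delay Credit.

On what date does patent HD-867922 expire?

2007-11-26

(a) grant + 15 years → 23 June 2007.
(b) filing + 18 years → 24 August 2003.
Later of the two: 23 June 2007.
Processing Delay Credit: +156 days → 26 November 2007.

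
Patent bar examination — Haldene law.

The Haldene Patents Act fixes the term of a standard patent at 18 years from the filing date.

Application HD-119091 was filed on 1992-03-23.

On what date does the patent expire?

Filing date + 18 years → 23 March 2010.

2010-03-23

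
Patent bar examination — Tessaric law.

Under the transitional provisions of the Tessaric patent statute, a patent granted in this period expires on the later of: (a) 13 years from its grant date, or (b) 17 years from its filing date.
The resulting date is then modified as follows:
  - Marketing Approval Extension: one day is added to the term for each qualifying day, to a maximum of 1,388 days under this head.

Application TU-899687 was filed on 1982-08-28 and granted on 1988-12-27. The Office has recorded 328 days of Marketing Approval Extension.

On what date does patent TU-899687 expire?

(a) grant + 13 years → 27 December 2001.
(b) filing + 17 years → 28 August 1999.
Later of the two: 27 December 2001.
Marketing Approval Extension: 328 days (within the 1388-day cap) → +328 days → 20 November 2002.

November 20, 2002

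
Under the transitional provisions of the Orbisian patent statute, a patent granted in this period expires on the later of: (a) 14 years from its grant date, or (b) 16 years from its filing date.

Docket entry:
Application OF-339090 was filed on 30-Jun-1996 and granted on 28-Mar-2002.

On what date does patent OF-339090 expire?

2016-03-28

(a) grant + 14 years → 28 March 2016.
(b) filing + 16 years → 30 June 2012.
Later of the two: 28 March 2016.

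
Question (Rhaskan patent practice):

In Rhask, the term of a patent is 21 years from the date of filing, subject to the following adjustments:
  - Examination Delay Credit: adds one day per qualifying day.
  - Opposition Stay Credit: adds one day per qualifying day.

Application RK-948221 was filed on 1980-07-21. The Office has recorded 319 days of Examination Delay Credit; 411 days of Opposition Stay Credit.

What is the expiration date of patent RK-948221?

Base term: filing date + 21 years → 21 July 2001.
Examination Delay Credit: +319 days → 5 June 2002.
Opposition Stay Credit: +411 days → 21 July 2003.

July 21, 2003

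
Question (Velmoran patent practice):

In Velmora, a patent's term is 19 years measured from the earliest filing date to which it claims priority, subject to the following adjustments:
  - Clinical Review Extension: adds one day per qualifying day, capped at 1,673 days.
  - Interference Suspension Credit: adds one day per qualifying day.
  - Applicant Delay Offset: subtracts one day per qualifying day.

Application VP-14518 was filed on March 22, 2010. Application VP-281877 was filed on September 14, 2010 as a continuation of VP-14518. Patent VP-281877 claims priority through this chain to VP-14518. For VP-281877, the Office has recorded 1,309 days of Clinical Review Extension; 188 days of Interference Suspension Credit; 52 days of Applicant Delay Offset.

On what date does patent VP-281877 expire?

Earliest priority filing: 22 March 2010.
Base term: 22 March 2010 + 19 years → 22 March 2029.
Clinical Review Extension: 1309 days (within the 1673-day cap) → +1309 days → 21 October 2032.
Interference Suspension Credit: +188 days → 27 April 2033.
Applicant Delay Offset: −52 days → 6 March 2033.

2033-03-06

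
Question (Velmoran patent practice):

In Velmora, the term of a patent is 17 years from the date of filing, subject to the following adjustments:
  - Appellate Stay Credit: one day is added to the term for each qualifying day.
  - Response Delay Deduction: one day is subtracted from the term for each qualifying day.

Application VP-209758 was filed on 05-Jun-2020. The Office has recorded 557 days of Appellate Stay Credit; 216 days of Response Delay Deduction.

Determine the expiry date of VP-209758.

Base term: filing date + 17 years → 5 June 2037.
Appellate Stay Credit: +557 days → 14 December 2038.
Response Delay Deduction: −216 days → 12 May 2038.

2038-05-12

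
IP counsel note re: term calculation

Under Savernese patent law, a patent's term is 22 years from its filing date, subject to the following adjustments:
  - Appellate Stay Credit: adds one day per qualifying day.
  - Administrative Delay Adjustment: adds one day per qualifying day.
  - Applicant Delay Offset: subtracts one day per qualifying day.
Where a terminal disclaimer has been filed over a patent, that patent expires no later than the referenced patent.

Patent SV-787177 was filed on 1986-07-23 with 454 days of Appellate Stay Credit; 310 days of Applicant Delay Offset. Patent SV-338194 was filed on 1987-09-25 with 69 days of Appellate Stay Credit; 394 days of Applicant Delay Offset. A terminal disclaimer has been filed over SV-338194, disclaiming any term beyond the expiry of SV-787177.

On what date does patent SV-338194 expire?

2008-11-04

Natural term of SV-338194:
  Base: filing + 22 years → 25 September 2009.
  Appellate Stay Credit: +69 days → 3 December 2009.
  Applicant Delay Offset: −394 days → 4 November 2008.
Expiry of referenced patent SV-787177:
  Base: filing + 22 years → 23 July 2008.
  Appellate Stay Credit: +454 days → 20 October 2009.
  Applicant Delay Offset: −310 days → 14 December 2008.
Terminal disclaimer: SV-338194 expires on the earlier of 4 November 2008 and 14 December 2008.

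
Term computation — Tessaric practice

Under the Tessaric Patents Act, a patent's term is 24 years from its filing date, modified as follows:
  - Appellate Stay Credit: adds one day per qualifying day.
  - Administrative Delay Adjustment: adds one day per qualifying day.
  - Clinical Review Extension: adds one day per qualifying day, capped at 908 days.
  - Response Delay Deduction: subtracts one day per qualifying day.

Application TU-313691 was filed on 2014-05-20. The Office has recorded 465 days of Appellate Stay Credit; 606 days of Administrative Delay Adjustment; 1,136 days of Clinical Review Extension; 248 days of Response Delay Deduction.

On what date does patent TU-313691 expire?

2043-02-14

Base term: filing date + 24 years → 20 May 2038.
Appellate Stay Credit: +465 days → 28 August 2039.
Administrative Delay Adjustment: +606 days → 25 April 2041.
Clinical Review Extension: 1136 days claimed exceeds the 908-day cap, so +908 days → 20 October 2043.
Response Delay Deduction: −248 days → 14 February 2043.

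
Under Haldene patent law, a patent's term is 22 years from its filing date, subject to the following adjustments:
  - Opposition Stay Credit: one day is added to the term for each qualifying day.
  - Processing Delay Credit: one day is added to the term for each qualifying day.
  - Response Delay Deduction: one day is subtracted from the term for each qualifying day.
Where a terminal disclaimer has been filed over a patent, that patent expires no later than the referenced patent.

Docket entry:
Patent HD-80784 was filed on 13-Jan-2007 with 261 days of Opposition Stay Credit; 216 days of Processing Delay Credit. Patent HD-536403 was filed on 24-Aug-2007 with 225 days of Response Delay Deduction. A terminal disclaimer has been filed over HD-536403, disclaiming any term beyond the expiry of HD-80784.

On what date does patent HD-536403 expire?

Natural term of HD-536403:
  Base: filing + 22 years → 24 August 2029.
  Response Delay Deduction: −225 days → 11 January 2029.
Expiry of referenced patent HD-80784:
  Base: filing + 22 years → 13 January 2029.
  Opposition Stay Credit: +261 days → 1 October 2029.
  Processing Delay Credit: +216 days → 5 May 2030.
Terminal disclaimer: HD-536403 expires on the earlier of 11 January 2029 and 5 May 2030.

January 11, 2029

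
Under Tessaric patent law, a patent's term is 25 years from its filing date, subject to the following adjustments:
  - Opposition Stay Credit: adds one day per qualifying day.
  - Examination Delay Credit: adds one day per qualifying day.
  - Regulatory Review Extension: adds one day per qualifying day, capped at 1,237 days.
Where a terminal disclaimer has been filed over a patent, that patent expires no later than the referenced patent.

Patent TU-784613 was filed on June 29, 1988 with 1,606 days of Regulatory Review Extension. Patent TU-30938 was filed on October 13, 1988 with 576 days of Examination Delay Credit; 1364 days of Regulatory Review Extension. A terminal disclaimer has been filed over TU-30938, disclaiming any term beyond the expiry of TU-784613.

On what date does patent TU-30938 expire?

Natural term of TU-30938:
  Base: filing + 25 years → 13 October 2013.
  Examination Delay Credit: +576 days → 12 May 2015.
  Regulatory Review Extension: 1364 days claimed exceeds the 1237-day cap, so +1237 days → 30 September 2018.
Expiry of referenced patent TU-784613:
  Base: filing + 25 years → 29 June 2013.
  Regulatory Review Extension: 1606 days claimed exceeds the 1237-day cap, so +1237 days → 17 November 2016.
Terminal disclaimer: TU-30938 expires on the earlier of 30 September 2018 and 17 November 2016.

2016-11-17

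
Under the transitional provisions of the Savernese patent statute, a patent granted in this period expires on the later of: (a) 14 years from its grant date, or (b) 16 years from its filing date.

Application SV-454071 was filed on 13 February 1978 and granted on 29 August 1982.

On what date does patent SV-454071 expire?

August 29, 1996

(a) grant + 14 years → 29 August 1996.
(b) filing + 16 years → 13 February 1994.
Later of the two: 29 August 1996.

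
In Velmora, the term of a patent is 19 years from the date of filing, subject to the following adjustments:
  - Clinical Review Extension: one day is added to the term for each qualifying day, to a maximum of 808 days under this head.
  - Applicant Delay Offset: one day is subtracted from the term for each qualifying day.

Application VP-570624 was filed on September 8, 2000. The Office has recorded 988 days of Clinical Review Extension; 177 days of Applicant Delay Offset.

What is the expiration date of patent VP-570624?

Base term: filing date + 19 years → 8 September 2019.
Clinical Review Extension: 988 days claimed exceeds the 808-day cap, so +808 days → 24 November 2021.
Applicant Delay Offset: −177 days → 31 May 2021.

May 31, 2021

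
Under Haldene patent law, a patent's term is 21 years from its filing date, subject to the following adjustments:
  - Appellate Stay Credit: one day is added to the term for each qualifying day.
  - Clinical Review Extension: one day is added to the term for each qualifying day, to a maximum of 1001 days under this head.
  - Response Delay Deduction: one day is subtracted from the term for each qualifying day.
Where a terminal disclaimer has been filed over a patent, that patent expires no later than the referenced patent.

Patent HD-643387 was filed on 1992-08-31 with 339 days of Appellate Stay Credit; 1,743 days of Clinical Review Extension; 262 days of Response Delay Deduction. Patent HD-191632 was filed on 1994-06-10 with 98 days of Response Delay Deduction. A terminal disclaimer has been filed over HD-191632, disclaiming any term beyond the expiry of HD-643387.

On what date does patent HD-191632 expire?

Natural term of HD-191632:
  Base: filing + 21 years → 10 June 2015.
  Response Delay Deduction: −98 days → 4 March 2015.
Expiry of referenced patent HD-643387:
  Base: filing + 21 years → 31 August 2013.
  Appellate Stay Credit: +339 days → 5 August 2014.
  Clinical Review Extension: 1743 days claimed exceeds the 1001-day cap, so +1001 days → 2 May 2017.
  Response Delay Deduction: −262 days → 13 August 2016.
Terminal disclaimer: HD-191632 expires on the earlier of 4 March 2015 and 13 August 2016.

2015-03-04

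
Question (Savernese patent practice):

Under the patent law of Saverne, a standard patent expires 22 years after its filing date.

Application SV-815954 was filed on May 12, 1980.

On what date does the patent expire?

Filing date + 22 years → 12 May 2002.

2002-05-12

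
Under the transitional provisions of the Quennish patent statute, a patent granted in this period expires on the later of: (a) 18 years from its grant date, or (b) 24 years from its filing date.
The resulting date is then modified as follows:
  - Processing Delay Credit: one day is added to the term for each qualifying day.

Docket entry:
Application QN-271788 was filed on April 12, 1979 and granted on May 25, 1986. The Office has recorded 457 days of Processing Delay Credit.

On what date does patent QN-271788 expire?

August 25, 2005

(a) grant + 18 years → 25 May 2004.
(b) filing + 24 years → 12 April 2003.
Later of the two: 25 May 2004.
Processing Delay Credit: +457 days → 25 August 2005.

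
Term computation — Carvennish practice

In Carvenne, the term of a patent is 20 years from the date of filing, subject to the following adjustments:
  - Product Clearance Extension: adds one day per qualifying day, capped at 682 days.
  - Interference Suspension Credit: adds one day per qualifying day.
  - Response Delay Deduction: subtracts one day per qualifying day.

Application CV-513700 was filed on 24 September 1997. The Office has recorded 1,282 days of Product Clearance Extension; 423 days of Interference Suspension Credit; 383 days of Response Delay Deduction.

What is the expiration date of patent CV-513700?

September 16, 2019

Base term: filing date + 20 years → 24 September 2017.
Product Clearance Extension: 1282 days claimed exceeds the 682-day cap, so +682 days → 7 August 2019.
Interference Suspension Credit: +423 days → 3 October 2020.
Response Delay Deduction: −383 days → 16 September 2019.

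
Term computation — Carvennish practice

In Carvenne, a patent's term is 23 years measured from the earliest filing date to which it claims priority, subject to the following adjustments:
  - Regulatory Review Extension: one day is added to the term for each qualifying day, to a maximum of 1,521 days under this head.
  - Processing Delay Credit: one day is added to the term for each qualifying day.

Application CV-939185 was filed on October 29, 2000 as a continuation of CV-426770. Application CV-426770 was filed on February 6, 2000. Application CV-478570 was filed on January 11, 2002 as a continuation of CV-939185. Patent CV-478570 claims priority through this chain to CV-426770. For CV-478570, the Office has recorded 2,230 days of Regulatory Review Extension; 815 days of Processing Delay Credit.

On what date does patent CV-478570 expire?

2029-06-30

Earliest priority filing: 6 February 2000.
Base term: 6 February 2000 + 23 years → 6 February 2023.
Regulatory Review Extension: 2230 days claimed exceeds the 1521-day cap, so +1521 days → 7 April 2027.
Processing Delay Credit: +815 days → 30 June 2029.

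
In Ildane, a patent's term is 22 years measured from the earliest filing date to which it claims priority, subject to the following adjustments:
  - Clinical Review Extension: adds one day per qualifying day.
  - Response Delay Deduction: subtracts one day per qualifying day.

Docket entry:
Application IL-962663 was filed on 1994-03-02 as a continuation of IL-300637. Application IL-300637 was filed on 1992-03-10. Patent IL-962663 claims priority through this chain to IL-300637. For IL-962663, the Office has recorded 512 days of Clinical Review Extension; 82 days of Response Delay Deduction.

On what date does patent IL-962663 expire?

2015-05-14

Earliest priority filing: 10 March 1992.
Base term: 10 March 1992 + 22 years → 10 March 2014.
Clinical Review Extension: +512 days → 4 August 2015.
Response Delay Deduction: −82 days → 14 May 2015.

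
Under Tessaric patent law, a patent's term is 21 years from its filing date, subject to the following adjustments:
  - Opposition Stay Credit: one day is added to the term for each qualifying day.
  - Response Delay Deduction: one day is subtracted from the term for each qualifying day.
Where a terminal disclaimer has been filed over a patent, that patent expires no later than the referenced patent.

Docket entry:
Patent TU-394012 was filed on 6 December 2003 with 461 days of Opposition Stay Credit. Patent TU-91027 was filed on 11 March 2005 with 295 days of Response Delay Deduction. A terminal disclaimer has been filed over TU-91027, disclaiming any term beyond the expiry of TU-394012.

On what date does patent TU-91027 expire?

May 20, 2025

Natural term of TU-91027:
  Base: filing + 21 years → 11 March 2026.
  Response Delay Deduction: −295 days → 20 May 2025.
Expiry of referenced patent TU-394012:
  Base: filing + 21 years → 6 December 2024.
  Opposition Stay Credit: +461 days → 12 March 2026.
Terminal disclaimer: TU-91027 expires on the earlier of 20 May 2025 and 12 March 2026.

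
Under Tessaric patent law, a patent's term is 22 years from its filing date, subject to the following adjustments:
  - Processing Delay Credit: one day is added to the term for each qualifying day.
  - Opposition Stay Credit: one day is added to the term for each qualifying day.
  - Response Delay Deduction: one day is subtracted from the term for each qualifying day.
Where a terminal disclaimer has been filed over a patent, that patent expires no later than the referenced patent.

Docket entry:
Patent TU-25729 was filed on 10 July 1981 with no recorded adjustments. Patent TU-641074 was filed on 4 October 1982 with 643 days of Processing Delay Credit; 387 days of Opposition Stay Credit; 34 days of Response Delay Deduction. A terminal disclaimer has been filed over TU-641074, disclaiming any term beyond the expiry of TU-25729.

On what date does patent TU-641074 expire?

July 10, 2003

Natural term of TU-641074:
  Base: filing + 22 years → 4 October 2004.
  Processing Delay Credit: +643 days → 9 July 2006.
  Opposition Stay Credit: +387 days → 31 July 2007.
  Response Delay Deduction: −34 days → 27 June 2007.
Expiry of referenced patent TU-25729:
  Base: filing + 22 years → 10 July 2003.
Terminal disclaimer: TU-641074 expires on the earlier of 27 June 2007 and 10 July 2003.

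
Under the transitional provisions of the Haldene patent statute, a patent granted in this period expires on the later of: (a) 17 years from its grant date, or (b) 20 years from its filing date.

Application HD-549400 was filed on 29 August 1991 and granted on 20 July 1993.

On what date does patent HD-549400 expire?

August 29, 2011

(a) grant + 17 years → 20 July 2010.
(b) filing + 20 years → 29 August 2011.
Later of the two: 29 August 2011.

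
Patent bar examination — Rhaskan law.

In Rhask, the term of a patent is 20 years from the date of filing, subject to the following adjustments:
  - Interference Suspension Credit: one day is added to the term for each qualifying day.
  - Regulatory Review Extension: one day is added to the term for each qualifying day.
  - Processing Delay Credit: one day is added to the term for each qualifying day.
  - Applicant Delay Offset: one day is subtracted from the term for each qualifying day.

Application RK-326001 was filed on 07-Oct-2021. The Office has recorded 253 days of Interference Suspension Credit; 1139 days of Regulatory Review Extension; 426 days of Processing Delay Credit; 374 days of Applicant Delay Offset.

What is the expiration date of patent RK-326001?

Base term: filing date + 20 years → 7 October 2041.
Interference Suspension Credit: +253 days → 17 June 2042.
Regulatory Review Extension: +1139 days → 30 July 2045.
Processing Delay Credit: +426 days → 29 September 2046.
Applicant Delay Offset: −374 days → 20 September 2045.

September 20, 2045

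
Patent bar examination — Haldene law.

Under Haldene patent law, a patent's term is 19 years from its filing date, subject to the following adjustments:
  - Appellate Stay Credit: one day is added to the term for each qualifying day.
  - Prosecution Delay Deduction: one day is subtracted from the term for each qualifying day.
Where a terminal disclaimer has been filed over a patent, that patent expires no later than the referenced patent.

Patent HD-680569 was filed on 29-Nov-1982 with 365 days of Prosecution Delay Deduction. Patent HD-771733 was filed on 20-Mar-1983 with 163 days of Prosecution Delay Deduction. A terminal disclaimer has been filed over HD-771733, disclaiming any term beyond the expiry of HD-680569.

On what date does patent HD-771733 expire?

November 29, 2000

Natural term of HD-771733:
  Base: filing + 19 years → 20 March 2002.
  Prosecution Delay Deduction: −163 days → 8 October 2001.
Expiry of referenced patent HD-680569:
  Base: filing + 19 years → 29 November 2001.
  Prosecution Delay Deduction: −365 days → 29 November 2000.
Terminal disclaimer: HD-771733 expires on the earlier of 8 October 2001 and 29 November 2000.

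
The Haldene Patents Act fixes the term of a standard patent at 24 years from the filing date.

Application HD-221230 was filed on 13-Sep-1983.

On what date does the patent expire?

2007-09-13

Filing date + 24 years → 13 September 2007.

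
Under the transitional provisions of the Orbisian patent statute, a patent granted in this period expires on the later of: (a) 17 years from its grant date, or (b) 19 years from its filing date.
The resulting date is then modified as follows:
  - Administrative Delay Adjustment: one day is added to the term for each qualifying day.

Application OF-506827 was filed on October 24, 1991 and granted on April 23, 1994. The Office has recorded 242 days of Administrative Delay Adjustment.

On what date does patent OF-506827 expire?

December 21, 2011

(a) grant + 17 years → 23 April 2011.
(b) filing + 19 years → 24 October 2010.
Later of the two: 23 April 2011.
Administrative Delay Adjustment: +242 days → 21 December 2011.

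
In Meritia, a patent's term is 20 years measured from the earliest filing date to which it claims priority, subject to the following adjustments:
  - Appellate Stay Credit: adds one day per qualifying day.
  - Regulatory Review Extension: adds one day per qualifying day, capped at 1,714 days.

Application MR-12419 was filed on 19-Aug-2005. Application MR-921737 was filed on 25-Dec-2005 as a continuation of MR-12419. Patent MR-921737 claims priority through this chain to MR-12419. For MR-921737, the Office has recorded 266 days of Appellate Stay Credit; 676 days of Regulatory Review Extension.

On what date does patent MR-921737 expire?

Earliest priority filing: 19 August 2005.
Base term: 19 August 2005 + 20 years → 19 August 2025.
Appellate Stay Credit: +266 days → 12 May 2026.
Regulatory Review Extension: 676 days (within the 1714-day cap) → +676 days → 18 March 2028.

2028-03-18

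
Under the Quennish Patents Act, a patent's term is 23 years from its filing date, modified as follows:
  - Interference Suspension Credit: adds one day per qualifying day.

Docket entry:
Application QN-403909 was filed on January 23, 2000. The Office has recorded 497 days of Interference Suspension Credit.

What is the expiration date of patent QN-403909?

Base term: filing date + 23 years → 23 January 2023.
Interference Suspension Credit: +497 days → 3 June 2024.

2024-06-03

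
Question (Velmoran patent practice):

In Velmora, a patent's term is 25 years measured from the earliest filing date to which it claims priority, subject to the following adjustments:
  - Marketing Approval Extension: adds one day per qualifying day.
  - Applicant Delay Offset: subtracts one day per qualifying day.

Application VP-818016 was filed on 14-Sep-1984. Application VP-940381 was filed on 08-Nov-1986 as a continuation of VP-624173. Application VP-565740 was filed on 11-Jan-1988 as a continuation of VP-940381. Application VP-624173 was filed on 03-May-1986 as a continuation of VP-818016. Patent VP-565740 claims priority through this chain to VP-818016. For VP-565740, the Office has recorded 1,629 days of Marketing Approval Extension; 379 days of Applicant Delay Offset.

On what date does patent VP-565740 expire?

Earliest priority filing: 14 September 1984.
Base term: 14 September 1984 + 25 years → 14 September 2009.
Marketing Approval Extension: +1629 days → 1 March 2014.
Applicant Delay Offset: −379 days → 15 February 2013.

2013-02-15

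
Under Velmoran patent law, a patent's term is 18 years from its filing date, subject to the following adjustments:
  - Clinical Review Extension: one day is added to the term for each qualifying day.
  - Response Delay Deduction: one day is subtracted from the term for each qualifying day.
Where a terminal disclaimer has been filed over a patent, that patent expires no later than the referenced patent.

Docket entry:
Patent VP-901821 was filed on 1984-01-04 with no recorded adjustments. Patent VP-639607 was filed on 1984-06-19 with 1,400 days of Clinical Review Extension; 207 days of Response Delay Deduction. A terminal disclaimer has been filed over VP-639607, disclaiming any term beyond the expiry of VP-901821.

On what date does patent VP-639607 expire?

2002-01-04

Natural term of VP-639607:
  Base: filing + 18 years → 19 June 2002.
  Clinical Review Extension: +1400 days → 19 April 2006.
  Response Delay Deduction: −207 days → 24 September 2005.
Expiry of referenced patent VP-901821:
  Base: filing + 18 years → 4 January 2002.
Terminal disclaimer: VP-639607 expires on the earlier of 24 September 2005 and 4 January 2002.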